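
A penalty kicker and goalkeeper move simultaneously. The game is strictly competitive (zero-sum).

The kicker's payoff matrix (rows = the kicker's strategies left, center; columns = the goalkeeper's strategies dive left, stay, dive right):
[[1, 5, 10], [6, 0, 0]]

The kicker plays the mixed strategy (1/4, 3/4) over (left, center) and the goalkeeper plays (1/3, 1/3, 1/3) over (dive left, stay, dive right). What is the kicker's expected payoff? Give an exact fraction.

17/6

Against (1/3, 1/3, 1/3), each row's expected payoff is left: 16/3; center: 2.
Taking the (1/4, 3/4)-weighted average: (1/4)·(16/3) + (3/4)·(2) = 17/6.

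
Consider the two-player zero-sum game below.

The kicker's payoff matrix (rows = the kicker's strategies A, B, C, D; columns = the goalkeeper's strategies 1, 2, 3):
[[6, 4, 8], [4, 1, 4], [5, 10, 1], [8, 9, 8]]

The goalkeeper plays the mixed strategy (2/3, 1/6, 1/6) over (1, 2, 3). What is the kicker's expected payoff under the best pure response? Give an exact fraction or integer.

49/6

A: (6)·(2/3) + (4)·(1/6) + (8)·(1/6) = 6.
B: (4)·(2/3) + (1)·(1/6) + (4)·(1/6) = 7/2.
C: (5)·(2/3) + (10)·(1/6) + (1)·(1/6) = 31/6.
D: (8)·(2/3) + (9)·(1/6) + (8)·(1/6) = 49/6.
The best pure response is D with expected payoff 49/6.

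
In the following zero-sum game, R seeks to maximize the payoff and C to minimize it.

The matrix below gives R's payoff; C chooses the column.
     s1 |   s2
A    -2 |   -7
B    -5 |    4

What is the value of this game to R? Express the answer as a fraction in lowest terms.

Row minima are -7 and -5, so R's maximin is -5; column maxima are -2 and 4, so C's minimax is -2. These differ, so the equilibrium is in mixed strategies.
Let R play A with probability p. C is indifferent when −2p − 5(1−p) = −7p + 4(1−p), giving p = 9/14.
Let C play s1 with probability q. R is indifferent when −2q − 7(1−q) = −5q + 4(1−q), giving q = 11/14.
The value is -2·(11/14) + (-7)·(3/14) = -43/14.

-43/14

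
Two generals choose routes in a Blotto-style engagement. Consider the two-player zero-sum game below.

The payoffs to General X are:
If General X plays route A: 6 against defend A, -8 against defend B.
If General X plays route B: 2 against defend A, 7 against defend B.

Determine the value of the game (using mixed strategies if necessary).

58/19

Row minima are -8 and 2, so General X's maximin is 2; column maxima are 6 and 7, so General Y's minimax is 6. These differ, so the equilibrium is in mixed strategies.
Let General X play route A with probability p. General Y is indifferent when 6p + 2(1−p) = −8p + 7(1−p), giving p = 5/19.
Let General Y play defend A with probability q. General X is indifferent when 6q − 8(1−q) = 2q + 7(1−q), giving q = 15/19.
The value is 6·(15/19) + (-8)·(4/19) = 58/19.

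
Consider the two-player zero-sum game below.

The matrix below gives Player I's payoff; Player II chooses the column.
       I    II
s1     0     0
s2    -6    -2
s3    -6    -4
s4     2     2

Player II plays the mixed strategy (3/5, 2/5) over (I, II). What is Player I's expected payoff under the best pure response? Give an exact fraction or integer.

2

s1: (0)·(3/5) + (0)·(2/5) = 0.
s2: (-6)·(3/5) + (-2)·(2/5) = -22/5.
s3: (-6)·(3/5) + (-4)·(2/5) = -26/5.
s4: (2)·(3/5) + (2)·(2/5) = 2.
The best pure response is s4 with expected payoff 2.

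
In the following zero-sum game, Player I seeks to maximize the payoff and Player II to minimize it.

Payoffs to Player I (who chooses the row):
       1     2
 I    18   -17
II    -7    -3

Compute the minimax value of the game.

Row minima are -17 and -7, so Player I's maximin is -7; column maxima are 18 and -3, so Player II's minimax is -3. These differ, so the equilibrium is in mixed strategies.
Let Player I play I with probability p. Player II is indifferent when 18p − 7(1−p) = −17p − 3(1−p), giving p = 4/39.
Let Player II play 1 with probability q. Player I is indifferent when 18q − 17(1−q) = −7q − 3(1−q), giving q = 14/39.
The value is 18·(14/39) + (-17)·(25/39) = -173/39.

-173/39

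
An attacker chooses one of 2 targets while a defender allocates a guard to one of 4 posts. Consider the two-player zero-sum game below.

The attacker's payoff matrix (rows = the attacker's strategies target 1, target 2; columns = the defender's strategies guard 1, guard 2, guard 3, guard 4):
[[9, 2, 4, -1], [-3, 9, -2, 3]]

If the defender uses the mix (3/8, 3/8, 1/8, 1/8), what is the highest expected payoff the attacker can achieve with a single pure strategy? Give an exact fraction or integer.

9/2

target 1: (9)·(3/8) + (2)·(3/8) + (4)·(1/8) + (-1)·(1/8) = 9/2.
target 2: (-3)·(3/8) + (9)·(3/8) + (-2)·(1/8) + (3)·(1/8) = 19/8.
The best pure response is target 1 with expected payoff 9/2.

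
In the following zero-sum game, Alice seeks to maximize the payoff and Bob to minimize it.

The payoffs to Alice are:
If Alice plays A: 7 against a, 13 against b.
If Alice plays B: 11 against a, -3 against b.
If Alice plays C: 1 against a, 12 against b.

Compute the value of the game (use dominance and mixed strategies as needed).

41/5

Row C is strictly dominated by row A, so Alice never plays it.
The remaining 2×2 game on (A, B) × (a, b) has no saddle point. Let Alice play A with probability p; indifference gives 7p + 11(1−p) = 13p − 3(1−p), so p = 7/10.
Similarly Bob's optimal q on a is 4/5, and the value is 7·(4/5) + (13)·(1/5) = 41/5.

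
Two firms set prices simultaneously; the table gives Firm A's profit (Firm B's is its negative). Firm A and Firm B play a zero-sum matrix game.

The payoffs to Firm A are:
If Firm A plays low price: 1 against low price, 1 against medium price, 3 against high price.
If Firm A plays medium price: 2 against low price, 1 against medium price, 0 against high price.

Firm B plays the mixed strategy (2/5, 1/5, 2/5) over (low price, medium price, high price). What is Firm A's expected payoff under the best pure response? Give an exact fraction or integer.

low price: (1)·(2/5) + (1)·(1/5) + (3)·(2/5) = 9/5.
medium price: (2)·(2/5) + (1)·(1/5) + (0)·(2/5) = 1.
The best pure response is low price with expected payoff 9/5.

9/5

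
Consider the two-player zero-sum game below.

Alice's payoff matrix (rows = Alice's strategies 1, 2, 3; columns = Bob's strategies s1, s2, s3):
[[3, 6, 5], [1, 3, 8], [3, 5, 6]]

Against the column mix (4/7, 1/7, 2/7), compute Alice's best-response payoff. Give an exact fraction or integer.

1: (3)·(4/7) + (6)·(1/7) + (5)·(2/7) = 4.
2: (1)·(4/7) + (3)·(1/7) + (8)·(2/7) = 23/7.
3: (3)·(4/7) + (5)·(1/7) + (6)·(2/7) = 29/7.
The best pure response is 3 with expected payoff 29/7.

29/7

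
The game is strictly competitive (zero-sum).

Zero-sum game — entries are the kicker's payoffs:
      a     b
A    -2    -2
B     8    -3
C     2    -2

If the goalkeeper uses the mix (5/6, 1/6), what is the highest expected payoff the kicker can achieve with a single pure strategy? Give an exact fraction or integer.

A: (-2)·(5/6) + (-2)·(1/6) = -2.
B: (8)·(5/6) + (-3)·(1/6) = 37/6.
C: (2)·(5/6) + (-2)·(1/6) = 4/3.
The best pure response is B with expected payoff 37/6.

37/6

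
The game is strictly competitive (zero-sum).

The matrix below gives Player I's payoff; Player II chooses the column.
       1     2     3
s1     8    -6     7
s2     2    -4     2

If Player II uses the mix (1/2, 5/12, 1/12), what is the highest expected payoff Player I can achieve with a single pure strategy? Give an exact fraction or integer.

25/12

s1: (8)·(1/2) + (-6)·(5/12) + (7)·(1/12) = 25/12.
s2: (2)·(1/2) + (-4)·(5/12) + (2)·(1/12) = -1/2.
The best pure response is s1 with expected payoff 25/12.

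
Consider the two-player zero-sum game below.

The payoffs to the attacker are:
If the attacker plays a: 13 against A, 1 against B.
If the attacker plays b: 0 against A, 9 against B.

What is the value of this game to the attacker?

Row minima are 1 and 0, so the attacker's maximin is 1; column maxima are 13 and 9, so the defender's minimax is 9. These differ, so the equilibrium is in mixed strategies.
Let the attacker play a with probability p. The defender is indifferent when 13p = p + 9(1−p), giving p = 3/7.
Let the defender play A with probability q. The attacker is indifferent when 13q + (1−q) = 9(1−q), giving q = 8/21.
The value is 13·(8/21) + (1)·(13/21) = 39/7.

39/7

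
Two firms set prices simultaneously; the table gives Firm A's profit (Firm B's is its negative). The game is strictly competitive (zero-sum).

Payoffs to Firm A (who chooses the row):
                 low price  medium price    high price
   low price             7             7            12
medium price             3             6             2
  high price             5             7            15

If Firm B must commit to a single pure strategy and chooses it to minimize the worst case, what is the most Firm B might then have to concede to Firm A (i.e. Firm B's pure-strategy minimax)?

The worst case (largest entry) in each column is low price: 7, medium price: 7, high price: 15.
The best (smallest) of these is 7.

7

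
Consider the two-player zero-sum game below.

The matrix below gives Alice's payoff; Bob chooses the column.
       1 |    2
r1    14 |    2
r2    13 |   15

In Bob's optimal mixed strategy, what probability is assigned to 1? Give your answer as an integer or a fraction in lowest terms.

13/14

Row minima are 2 and 13, so Alice's maximin is 13; column maxima are 14 and 15, so Bob's minimax is 14. These differ, so the equilibrium is in mixed strategies.
Let Bob play 1 with probability q. Alice is indifferent when 14q + 2(1−q) = 13q + 15(1−q), giving q = 13/14.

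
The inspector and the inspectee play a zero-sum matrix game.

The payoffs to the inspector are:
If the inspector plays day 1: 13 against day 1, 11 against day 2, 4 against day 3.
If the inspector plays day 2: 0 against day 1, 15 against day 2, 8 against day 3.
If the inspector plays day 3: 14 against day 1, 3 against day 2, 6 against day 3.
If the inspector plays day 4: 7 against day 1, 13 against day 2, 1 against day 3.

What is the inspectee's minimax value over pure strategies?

8

The worst case (largest entry) in each column is day 1: 14, day 2: 15, day 3: 8.
The best (smallest) of these is 8.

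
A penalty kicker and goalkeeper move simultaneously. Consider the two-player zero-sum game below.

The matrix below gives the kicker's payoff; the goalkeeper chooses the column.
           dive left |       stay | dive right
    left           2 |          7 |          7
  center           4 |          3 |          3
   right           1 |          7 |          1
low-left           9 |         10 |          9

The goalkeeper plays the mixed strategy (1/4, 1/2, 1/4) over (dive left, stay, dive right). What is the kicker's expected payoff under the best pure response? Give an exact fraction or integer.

left: (2)·(1/4) + (7)·(1/2) + (7)·(1/4) = 23/4.
center: (4)·(1/4) + (3)·(1/2) + (3)·(1/4) = 13/4.
right: (1)·(1/4) + (7)·(1/2) + (1)·(1/4) = 4.
low-left: (9)·(1/4) + (10)·(1/2) + (9)·(1/4) = 19/2.
The best pure response is low-left with expected payoff 19/2.

19/2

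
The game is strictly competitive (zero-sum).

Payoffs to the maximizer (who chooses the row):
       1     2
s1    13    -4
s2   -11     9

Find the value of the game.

73/37

Row minima are -4 and -11, so the maximizer's maximin is -4; column maxima are 13 and 9, so the minimizer's minimax is 9. These differ, so the equilibrium is in mixed strategies.
Let the maximizer play s1 with probability p. The minimizer is indifferent when 13p − 11(1−p) = −4p + 9(1−p), giving p = 20/37.
Let the minimizer play 1 with probability q. The maximizer is indifferent when 13q − 4(1−q) = −11q + 9(1−q), giving q = 13/37.
The value is 13·(13/37) + (-4)·(24/37) = 73/37.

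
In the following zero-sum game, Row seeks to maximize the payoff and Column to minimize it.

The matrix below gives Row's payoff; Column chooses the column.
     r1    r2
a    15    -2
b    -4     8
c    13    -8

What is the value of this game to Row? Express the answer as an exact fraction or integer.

112/29

Row c is strictly dominated by row a, so Row never plays it.
The remaining 2×2 game on (a, b) × (r1, r2) has no saddle point. Let Row play a with probability p; indifference gives 15p − 4(1−p) = −2p + 8(1−p), so p = 12/29.
Similarly Column's optimal q on r1 is 10/29, and the value is 15·(10/29) + (-2)·(19/29) = 112/29.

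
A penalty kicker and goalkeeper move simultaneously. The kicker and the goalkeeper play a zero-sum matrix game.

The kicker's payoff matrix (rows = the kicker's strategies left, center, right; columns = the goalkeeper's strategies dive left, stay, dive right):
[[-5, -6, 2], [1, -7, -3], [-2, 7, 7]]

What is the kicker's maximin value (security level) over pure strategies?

The worst-case payoff for each row is left: -6, center: -7, right: -2.
The best of these is -2.

-2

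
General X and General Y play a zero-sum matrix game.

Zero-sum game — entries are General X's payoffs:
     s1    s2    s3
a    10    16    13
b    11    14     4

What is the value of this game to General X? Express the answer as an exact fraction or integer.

103/10

Column s2 is strictly dominated by s1 for General Y (it gives General X more in every row).
The remaining 2×2 game on (a, b) × (s1, s3) has no saddle point. Let General X play a with probability p; indifference gives 10p + 11(1−p) = 13p + 4(1−p), so p = 7/10.
Similarly General Y's optimal q on s1 is 9/10, and the value is 10·(9/10) + (13)·(1/10) = 103/10.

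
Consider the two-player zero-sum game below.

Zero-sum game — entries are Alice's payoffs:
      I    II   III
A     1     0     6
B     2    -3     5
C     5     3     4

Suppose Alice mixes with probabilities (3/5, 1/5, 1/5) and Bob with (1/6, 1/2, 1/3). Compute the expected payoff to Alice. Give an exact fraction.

32/15

Against (1/6, 1/2, 1/3), each row's expected payoff is A: 13/6; B: 1/2; C: 11/3.
Taking the (3/5, 1/5, 1/5)-weighted average: (3/5)·(13/6) + (1/5)·(1/2) + (1/5)·(11/3) = 32/15.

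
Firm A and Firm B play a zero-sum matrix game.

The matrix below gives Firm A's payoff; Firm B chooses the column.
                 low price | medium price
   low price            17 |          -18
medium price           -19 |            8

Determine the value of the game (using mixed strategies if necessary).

Row minima are -18 and -19, so Firm A's maximin is -18; column maxima are 17 and 8, so Firm B's minimax is 8. These differ, so the equilibrium is in mixed strategies.
Let Firm A play low price with probability p. Firm B is indifferent when 17p − 19(1−p) = −18p + 8(1−p), giving p = 27/62.
Let Firm B play low price with probability q. Firm A is indifferent when 17q − 18(1−q) = −19q + 8(1−q), giving q = 13/31.
The value is 17·(13/31) + (-18)·(18/31) = -103/31.

-103/31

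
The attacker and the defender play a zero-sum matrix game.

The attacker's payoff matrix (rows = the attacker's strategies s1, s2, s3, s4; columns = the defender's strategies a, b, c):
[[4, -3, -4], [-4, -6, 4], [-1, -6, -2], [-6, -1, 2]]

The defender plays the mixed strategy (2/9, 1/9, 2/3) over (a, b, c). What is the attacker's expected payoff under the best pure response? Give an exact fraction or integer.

s1: (4)·(2/9) + (-3)·(1/9) + (-4)·(2/3) = -19/9.
s2: (-4)·(2/9) + (-6)·(1/9) + (4)·(2/3) = 10/9.
s3: (-1)·(2/9) + (-6)·(1/9) + (-2)·(2/3) = -20/9.
s4: (-6)·(2/9) + (-1)·(1/9) + (2)·(2/3) = -1/9.
The best pure response is s2 with expected payoff 10/9.

10/9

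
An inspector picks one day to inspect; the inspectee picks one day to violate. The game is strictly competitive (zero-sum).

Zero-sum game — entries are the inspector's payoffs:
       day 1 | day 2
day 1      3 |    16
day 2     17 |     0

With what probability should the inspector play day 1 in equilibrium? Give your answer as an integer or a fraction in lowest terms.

Row minima are 3 and 0, so the inspector's maximin is 3; column maxima are 17 and 16, so the inspectee's minimax is 16. These differ, so the equilibrium is in mixed strategies.
Let the inspector play day 1 with probability p. The inspectee is indifferent when 3p + 17(1−p) = 16p, giving p = 17/30.

17/30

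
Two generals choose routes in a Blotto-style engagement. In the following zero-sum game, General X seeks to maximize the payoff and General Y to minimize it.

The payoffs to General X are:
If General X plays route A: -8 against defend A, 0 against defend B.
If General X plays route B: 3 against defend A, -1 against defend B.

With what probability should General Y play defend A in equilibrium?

1/12

Row minima are -8 and -1, so General X's maximin is -1; column maxima are 3 and 0, so General Y's minimax is 0. These differ, so the equilibrium is in mixed strategies.
Let General Y play defend A with probability q. General X is indifferent when −8q = 3q − (1−q), giving q = 1/12.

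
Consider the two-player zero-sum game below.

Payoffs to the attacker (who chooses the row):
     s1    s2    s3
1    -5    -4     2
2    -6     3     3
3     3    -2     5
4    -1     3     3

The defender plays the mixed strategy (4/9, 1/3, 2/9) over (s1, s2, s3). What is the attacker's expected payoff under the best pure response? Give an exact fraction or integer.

16/9

1: (-5)·(4/9) + (-4)·(1/3) + (2)·(2/9) = -28/9.
2: (-6)·(4/9) + (3)·(1/3) + (3)·(2/9) = -1.
3: (3)·(4/9) + (-2)·(1/3) + (5)·(2/9) = 16/9.
4: (-1)·(4/9) + (3)·(1/3) + (3)·(2/9) = 11/9.
The best pure response is 3 with expected payoff 16/9.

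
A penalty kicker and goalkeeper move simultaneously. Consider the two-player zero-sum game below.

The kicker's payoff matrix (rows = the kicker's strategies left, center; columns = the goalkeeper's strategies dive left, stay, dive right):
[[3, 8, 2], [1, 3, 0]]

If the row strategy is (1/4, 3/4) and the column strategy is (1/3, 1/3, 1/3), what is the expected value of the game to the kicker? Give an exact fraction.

25/12

Against (1/3, 1/3, 1/3), each row's expected payoff is left: 13/3; center: 4/3.
Taking the (1/4, 3/4)-weighted average: (1/4)·(13/3) + (3/4)·(4/3) = 25/12.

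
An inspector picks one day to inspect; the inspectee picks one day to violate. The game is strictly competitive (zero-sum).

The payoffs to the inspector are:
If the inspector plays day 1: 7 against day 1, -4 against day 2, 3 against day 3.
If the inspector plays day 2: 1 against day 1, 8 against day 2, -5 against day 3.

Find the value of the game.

1/5

Column day 1 is strictly dominated by day 3 for the inspectee (it gives the inspector more in every row).
The remaining 2×2 game on (day 1, day 2) × (day 2, day 3) has no saddle point. Let the inspector play day 1 with probability p; indifference gives −4p + 8(1−p) = 3p − 5(1−p), so p = 13/20.
Similarly the inspectee's optimal q on day 2 is 2/5, and the value is -4·(2/5) + (3)·(3/5) = 1/5.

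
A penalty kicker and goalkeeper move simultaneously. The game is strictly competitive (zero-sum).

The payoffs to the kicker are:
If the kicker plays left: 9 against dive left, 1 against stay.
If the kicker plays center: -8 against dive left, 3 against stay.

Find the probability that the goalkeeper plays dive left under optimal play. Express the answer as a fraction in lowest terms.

Row minima are 1 and -8, so the kicker's maximin is 1; column maxima are 9 and 3, so the goalkeeper's minimax is 3. These differ, so the equilibrium is in mixed strategies.
Let the goalkeeper play dive left with probability q. The kicker is indifferent when 9q + (1−q) = −8q + 3(1−q), giving q = 2/19.

2/19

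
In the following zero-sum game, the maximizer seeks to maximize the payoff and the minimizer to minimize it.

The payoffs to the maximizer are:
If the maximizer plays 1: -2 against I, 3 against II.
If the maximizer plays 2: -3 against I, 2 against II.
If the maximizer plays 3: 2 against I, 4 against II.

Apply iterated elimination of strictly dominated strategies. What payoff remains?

2

Column II is strictly dominated by I for the minimizer (-2<3, -3<2, 2<4); eliminate II.
Row 2 is strictly dominated by row 1 (-2>-3); eliminate 2.
Row 1 is strictly dominated by row 3 (2>-2); eliminate 1.
Only (3, I) remains, with payoff 2.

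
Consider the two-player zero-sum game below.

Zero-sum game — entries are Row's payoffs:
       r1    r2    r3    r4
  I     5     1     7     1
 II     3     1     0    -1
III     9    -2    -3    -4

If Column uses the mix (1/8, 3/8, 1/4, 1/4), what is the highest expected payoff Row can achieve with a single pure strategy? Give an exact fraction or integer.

3

I: (5)·(1/8) + (1)·(3/8) + (7)·(1/4) + (1)·(1/4) = 3.
II: (3)·(1/8) + (1)·(3/8) + (0)·(1/4) + (-1)·(1/4) = 1/2.
III: (9)·(1/8) + (-2)·(3/8) + (-3)·(1/4) + (-4)·(1/4) = -11/8.
The best pure response is I with expected payoff 3.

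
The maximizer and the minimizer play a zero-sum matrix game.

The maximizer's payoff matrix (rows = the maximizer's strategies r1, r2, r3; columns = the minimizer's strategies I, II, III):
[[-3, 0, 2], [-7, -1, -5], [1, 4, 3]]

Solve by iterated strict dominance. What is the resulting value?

1

Row r1 is strictly dominated by row r3 (1>-3, 4>0, 3>2); eliminate r1.
Column III is strictly dominated by I for the minimizer (-7<-5, 1<3); eliminate III.
Row r2 is strictly dominated by row r3 (1>-7, 4>-1); eliminate r2.
Column II is strictly dominated by I for the minimizer (1<4); eliminate II.
Only (r3, I) remains, with payoff 1.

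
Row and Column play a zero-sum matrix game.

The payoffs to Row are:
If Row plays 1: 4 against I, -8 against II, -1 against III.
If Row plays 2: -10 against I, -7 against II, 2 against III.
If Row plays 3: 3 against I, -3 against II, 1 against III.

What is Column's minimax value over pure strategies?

The worst case (largest entry) in each column is I: 4, II: -3, III: 2.
The best (smallest) of these is -3.

-3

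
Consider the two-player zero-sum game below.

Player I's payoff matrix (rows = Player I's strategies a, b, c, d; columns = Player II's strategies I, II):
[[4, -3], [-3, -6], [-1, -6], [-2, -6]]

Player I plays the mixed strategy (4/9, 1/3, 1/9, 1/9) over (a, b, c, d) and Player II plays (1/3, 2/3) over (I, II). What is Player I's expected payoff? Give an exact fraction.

Against (1/3, 2/3), each row's expected payoff is a: -2/3; b: -5; c: -13/3; d: -14/3.
Taking the (4/9, 1/3, 1/9, 1/9)-weighted average: (4/9)·(-2/3) + (1/3)·(-5) + (1/9)·(-13/3) + (1/9)·(-14/3) = -80/27.

-80/27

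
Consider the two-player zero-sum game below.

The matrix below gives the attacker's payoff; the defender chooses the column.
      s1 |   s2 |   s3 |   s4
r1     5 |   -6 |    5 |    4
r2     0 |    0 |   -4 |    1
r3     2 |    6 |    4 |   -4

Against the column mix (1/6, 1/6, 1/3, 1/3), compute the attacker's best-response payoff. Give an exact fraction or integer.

17/6

r1: (5)·(1/6) + (-6)·(1/6) + (5)·(1/3) + (4)·(1/3) = 17/6.
r2: (0)·(1/6) + (0)·(1/6) + (-4)·(1/3) + (1)·(1/3) = -1.
r3: (2)·(1/6) + (6)·(1/6) + (4)·(1/3) + (-4)·(1/3) = 4/3.
The best pure response is r1 with expected payoff 17/6.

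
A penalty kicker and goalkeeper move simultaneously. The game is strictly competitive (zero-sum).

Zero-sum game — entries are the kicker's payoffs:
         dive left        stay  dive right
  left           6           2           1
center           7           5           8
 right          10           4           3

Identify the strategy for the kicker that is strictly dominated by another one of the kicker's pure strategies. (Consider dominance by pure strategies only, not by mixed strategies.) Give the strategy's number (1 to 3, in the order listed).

Compare left with center: 7 > 6, 5 > 2, 8 > 1.
So center strictly dominates left for the kicker; left is strictly dominated.

1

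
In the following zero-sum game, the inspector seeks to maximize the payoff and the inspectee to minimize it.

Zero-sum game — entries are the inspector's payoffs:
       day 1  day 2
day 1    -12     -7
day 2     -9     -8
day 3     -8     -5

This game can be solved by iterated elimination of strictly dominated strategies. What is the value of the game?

Column day 2 is strictly dominated by day 1 for the inspectee (-12<-7, -9<-8, -8<-5); eliminate day 2.
Row day 2 is strictly dominated by row day 3 (-8>-9); eliminate day 2.
Row day 1 is strictly dominated by row day 3 (-8>-12); eliminate day 1.
Only (day 3, day 1) remains, with payoff -8.

-8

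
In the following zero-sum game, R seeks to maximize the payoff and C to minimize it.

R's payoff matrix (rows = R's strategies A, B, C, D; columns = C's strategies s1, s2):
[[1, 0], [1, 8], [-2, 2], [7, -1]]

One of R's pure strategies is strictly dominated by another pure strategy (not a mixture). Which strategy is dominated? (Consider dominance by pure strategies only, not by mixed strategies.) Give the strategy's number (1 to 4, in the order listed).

Compare C with B: 1 > -2, 8 > 2.
So B strictly dominates C for R; C is strictly dominated.

3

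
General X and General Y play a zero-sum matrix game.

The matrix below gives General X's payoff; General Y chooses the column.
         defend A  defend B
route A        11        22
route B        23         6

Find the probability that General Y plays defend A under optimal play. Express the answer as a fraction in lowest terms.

Row minima are 11 and 6, so General X's maximin is 11; column maxima are 23 and 22, so General Y's minimax is 22. These differ, so the equilibrium is in mixed strategies.
Let General Y play defend A with probability q. General X is indifferent when 11q + 22(1−q) = 23q + 6(1−q), giving q = 4/7.

4/7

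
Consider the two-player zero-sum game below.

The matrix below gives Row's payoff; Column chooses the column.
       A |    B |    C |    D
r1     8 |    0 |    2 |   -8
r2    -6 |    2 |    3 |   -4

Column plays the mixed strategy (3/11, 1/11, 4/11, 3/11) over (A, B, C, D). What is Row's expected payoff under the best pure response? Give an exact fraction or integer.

r1: (8)·(3/11) + (0)·(1/11) + (2)·(4/11) + (-8)·(3/11) = 8/11.
r2: (-6)·(3/11) + (2)·(1/11) + (3)·(4/11) + (-4)·(3/11) = -16/11.
The best pure response is r1 with expected payoff 8/11.

8/11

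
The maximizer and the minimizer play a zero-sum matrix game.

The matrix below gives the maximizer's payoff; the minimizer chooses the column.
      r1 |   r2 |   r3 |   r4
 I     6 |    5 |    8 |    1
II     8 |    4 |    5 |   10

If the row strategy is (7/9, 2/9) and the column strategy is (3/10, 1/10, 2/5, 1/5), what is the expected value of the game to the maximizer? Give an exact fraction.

107/18

Against (3/10, 1/10, 2/5, 1/5), each row's expected payoff is I: 57/10; II: 34/5.
Taking the (7/9, 2/9)-weighted average: (7/9)·(57/10) + (2/9)·(34/5) = 107/18.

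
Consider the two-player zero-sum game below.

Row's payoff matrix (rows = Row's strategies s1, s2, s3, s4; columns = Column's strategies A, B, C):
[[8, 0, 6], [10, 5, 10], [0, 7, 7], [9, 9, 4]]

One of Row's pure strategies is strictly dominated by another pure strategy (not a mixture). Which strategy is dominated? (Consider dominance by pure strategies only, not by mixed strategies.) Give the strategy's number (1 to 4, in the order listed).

Compare s1 with s2: 10 > 8, 5 > 0, 10 > 6.
So s2 strictly dominates s1 for Row; s1 is strictly dominated.

1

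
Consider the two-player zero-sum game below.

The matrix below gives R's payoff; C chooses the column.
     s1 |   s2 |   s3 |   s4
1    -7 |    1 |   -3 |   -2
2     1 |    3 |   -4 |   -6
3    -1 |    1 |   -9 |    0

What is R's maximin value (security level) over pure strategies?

-6

The worst-case payoff for each row is 1: -7, 2: -6, 3: -9.
The best of these is -6.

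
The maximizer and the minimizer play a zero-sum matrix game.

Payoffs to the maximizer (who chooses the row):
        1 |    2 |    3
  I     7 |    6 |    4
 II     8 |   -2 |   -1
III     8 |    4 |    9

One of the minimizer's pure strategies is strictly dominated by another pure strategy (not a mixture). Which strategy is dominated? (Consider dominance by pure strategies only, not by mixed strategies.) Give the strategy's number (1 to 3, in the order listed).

1

The minimizer prefers columns that give the maximizer less. Compare 1 with 2: 6 < 7, -2 < 8, 4 < 8.
So 2 strictly dominates 1 for the minimizer; 1 is strictly dominated.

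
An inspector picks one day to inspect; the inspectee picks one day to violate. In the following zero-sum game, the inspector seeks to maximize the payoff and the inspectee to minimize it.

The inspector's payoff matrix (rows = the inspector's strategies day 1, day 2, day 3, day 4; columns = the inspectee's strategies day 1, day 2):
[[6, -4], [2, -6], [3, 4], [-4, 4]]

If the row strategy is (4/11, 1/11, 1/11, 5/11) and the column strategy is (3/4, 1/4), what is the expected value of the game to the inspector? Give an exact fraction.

Against (3/4, 1/4), each row's expected payoff is day 1: 7/2; day 2: 0; day 3: 13/4; day 4: -2.
Taking the (4/11, 1/11, 1/11, 5/11)-weighted average: (4/11)·(7/2) + (1/11)·(0) + (1/11)·(13/4) + (5/11)·(-2) = 29/44.

29/44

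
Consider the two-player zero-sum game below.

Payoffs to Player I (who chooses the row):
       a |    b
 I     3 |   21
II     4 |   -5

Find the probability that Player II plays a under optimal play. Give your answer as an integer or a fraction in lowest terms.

26/27

Row minima are 3 and -5, so Player I's maximin is 3; column maxima are 4 and 21, so Player II's minimax is 4. These differ, so the equilibrium is in mixed strategies.
Let Player II play a with probability q. Player I is indifferent when 3q + 21(1−q) = 4q − 5(1−q), giving q = 26/27.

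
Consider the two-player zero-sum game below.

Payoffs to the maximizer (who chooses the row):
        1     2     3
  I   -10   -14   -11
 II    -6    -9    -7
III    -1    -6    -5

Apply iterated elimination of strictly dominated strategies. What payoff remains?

-6

Column 3 is strictly dominated by 2 for the minimizer (-14<-11, -9<-7, -6<-5); eliminate 3.
Column 1 is strictly dominated by 2 for the minimizer (-14<-10, -9<-6, -6<-1); eliminate 1.
Row II is strictly dominated by row III (-6>-9); eliminate II.
Row I is strictly dominated by row III (-6>-14); eliminate I.
Only (III, 2) remains, with payoff -6.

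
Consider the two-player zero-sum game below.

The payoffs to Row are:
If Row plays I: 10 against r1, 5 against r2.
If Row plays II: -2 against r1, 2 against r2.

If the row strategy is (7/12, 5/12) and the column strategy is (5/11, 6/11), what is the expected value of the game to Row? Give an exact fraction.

Against (5/11, 6/11), each row's expected payoff is I: 80/11; II: 2/11.
Taking the (7/12, 5/12)-weighted average: (7/12)·(80/11) + (5/12)·(2/11) = 95/22.

95/22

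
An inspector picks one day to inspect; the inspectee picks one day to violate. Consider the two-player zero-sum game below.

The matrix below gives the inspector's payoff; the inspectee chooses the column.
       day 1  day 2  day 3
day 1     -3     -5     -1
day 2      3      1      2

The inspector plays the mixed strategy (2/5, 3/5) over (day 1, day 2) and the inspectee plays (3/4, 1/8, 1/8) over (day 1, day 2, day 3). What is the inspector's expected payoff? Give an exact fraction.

3/8

Against (3/4, 1/8, 1/8), each row's expected payoff is day 1: -3; day 2: 21/8.
Taking the (2/5, 3/5)-weighted average: (2/5)·(-3) + (3/5)·(21/8) = 3/8.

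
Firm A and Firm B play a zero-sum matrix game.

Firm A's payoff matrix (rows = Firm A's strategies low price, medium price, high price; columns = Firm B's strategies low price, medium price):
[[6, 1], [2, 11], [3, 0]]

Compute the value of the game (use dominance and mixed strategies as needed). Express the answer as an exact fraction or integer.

Row high price is strictly dominated by row low price, so Firm A never plays it.
The remaining 2×2 game on (low price, medium price) × (low price, medium price) has no saddle point. Let Firm A play low price with probability p; indifference gives 6p + 2(1−p) = p + 11(1−p), so p = 9/14.
Similarly Firm B's optimal q on low price is 5/7, and the value is 6·(5/7) + (1)·(2/7) = 32/7.

32/7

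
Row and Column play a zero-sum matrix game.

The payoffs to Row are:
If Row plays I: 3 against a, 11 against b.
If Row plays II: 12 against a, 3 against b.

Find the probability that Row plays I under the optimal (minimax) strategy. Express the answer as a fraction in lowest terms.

9/17

Row minima are 3 and 3, so Row's maximin is 3; column maxima are 12 and 11, so Column's minimax is 11. These differ, so the equilibrium is in mixed strategies.
Let Row play I with probability p. Column is indifferent when 3p + 12(1−p) = 11p + 3(1−p), giving p = 9/17.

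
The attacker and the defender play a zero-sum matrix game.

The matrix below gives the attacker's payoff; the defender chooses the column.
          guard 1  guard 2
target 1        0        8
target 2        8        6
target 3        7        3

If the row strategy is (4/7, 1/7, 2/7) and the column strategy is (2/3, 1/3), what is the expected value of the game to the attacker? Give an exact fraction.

Against (2/3, 1/3), each row's expected payoff is target 1: 8/3; target 2: 22/3; target 3: 17/3.
Taking the (4/7, 1/7, 2/7)-weighted average: (4/7)·(8/3) + (1/7)·(22/3) + (2/7)·(17/3) = 88/21.

88/21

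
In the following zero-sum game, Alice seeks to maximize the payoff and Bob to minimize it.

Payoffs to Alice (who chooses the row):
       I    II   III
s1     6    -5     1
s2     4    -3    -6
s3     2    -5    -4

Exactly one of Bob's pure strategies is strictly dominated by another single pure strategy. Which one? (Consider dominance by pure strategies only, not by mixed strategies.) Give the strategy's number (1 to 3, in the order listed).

1

Bob prefers columns that give Alice less. Compare I with II: -5 < 6, -3 < 4, -5 < 2.
So II strictly dominates I for Bob; I is strictly dominated.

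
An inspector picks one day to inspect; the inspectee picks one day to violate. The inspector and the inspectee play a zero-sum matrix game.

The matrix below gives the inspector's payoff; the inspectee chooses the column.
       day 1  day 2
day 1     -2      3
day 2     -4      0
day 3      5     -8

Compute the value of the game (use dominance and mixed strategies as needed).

Row day 2 is strictly dominated by row day 1, so the inspector never plays it.
The remaining 2×2 game on (day 1, day 3) × (day 1, day 2) has no saddle point. Let the inspector play day 1 with probability p; indifference gives −2p + 5(1−p) = 3p − 8(1−p), so p = 13/18.
Similarly the inspectee's optimal q on day 1 is 11/18, and the value is -2·(11/18) + (3)·(7/18) = -1/18.

-1/18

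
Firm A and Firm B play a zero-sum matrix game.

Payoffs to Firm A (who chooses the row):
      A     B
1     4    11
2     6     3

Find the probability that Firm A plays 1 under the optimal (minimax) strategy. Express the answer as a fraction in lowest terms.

Row minima are 4 and 3, so Firm A's maximin is 4; column maxima are 6 and 11, so Firm B's minimax is 6. These differ, so the equilibrium is in mixed strategies.
Let Firm A play 1 with probability p. Firm B is indifferent when 4p + 6(1−p) = 11p + 3(1−p), giving p = 3/10.

3/10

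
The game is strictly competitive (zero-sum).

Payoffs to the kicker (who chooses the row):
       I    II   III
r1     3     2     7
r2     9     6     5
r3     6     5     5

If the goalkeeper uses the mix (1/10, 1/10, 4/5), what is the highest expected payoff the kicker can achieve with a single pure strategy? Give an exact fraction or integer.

r1: (3)·(1/10) + (2)·(1/10) + (7)·(4/5) = 61/10.
r2: (9)·(1/10) + (6)·(1/10) + (5)·(4/5) = 11/2.
r3: (6)·(1/10) + (5)·(1/10) + (5)·(4/5) = 51/10.
The best pure response is r1 with expected payoff 61/10.

61/10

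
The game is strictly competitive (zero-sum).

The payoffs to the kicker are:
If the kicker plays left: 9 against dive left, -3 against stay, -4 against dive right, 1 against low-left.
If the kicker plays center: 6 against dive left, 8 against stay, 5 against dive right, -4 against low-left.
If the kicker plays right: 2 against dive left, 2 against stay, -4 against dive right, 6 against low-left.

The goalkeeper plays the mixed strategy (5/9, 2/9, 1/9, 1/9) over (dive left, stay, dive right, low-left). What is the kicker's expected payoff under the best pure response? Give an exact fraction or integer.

47/9

left: (9)·(5/9) + (-3)·(2/9) + (-4)·(1/9) + (1)·(1/9) = 4.
center: (6)·(5/9) + (8)·(2/9) + (5)·(1/9) + (-4)·(1/9) = 47/9.
right: (2)·(5/9) + (2)·(2/9) + (-4)·(1/9) + (6)·(1/9) = 16/9.
The best pure response is center with expected payoff 47/9.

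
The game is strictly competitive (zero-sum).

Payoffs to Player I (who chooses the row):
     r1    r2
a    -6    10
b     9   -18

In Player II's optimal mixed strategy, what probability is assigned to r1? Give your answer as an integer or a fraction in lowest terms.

Row minima are -6 and -18, so Player I's maximin is -6; column maxima are 9 and 10, so Player II's minimax is 9. These differ, so the equilibrium is in mixed strategies.
Let Player II play r1 with probability q. Player I is indifferent when −6q + 10(1−q) = 9q − 18(1−q), giving q = 28/43.

28/43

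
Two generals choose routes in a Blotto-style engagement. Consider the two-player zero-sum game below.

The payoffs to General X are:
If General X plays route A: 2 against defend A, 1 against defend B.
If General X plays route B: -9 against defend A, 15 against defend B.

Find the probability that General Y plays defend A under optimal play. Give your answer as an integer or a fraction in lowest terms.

14/25

Row minima are 1 and -9, so General X's maximin is 1; column maxima are 2 and 15, so General Y's minimax is 2. These differ, so the equilibrium is in mixed strategies.
Let General Y play defend A with probability q. General X is indifferent when 2q + (1−q) = −9q + 15(1−q), giving q = 14/25.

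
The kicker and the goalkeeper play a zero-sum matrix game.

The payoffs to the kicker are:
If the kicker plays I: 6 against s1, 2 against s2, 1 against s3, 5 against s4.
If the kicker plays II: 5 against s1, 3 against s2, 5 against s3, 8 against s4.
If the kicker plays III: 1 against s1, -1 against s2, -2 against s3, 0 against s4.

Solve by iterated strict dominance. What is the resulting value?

3

Column s4 is strictly dominated by s2 for the goalkeeper (2<5, 3<8, -1<0); eliminate s4.
Column s1 is strictly dominated by s2 for the goalkeeper (2<6, 3<5, -1<1); eliminate s1.
Row III is strictly dominated by row I (2>-1, 1>-2); eliminate III.
Row I is strictly dominated by row II (3>2, 5>1); eliminate I.
Column s3 is strictly dominated by s2 for the goalkeeper (3<5); eliminate s3.
Only (II, s2) remains, with payoff 3.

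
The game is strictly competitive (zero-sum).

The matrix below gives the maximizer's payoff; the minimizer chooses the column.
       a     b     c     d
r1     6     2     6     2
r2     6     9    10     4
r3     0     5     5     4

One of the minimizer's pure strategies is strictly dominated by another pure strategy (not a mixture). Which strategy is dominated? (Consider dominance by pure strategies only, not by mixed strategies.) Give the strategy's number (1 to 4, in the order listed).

3

The minimizer prefers columns that give the maximizer less. Compare c with d: 2 < 6, 4 < 10, 4 < 5.
So d strictly dominates c for the minimizer; c is strictly dominated.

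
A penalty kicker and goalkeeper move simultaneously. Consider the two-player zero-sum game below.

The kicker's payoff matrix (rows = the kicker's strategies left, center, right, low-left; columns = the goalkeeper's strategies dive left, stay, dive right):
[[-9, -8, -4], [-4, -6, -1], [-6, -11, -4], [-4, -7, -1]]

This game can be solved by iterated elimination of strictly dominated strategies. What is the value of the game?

Row left is strictly dominated by row center (-4>-9, -6>-8, -1>-4); eliminate left.
Row right is strictly dominated by row center (-4>-6, -6>-11, -1>-4); eliminate right.
Column dive left is strictly dominated by stay for the goalkeeper (-6<-4, -7<-4); eliminate dive left.
Column dive right is strictly dominated by stay for the goalkeeper (-6<-1, -7<-1); eliminate dive right.
Row low-left is strictly dominated by row center (-6>-7); eliminate low-left.
Only (center, stay) remains, with payoff -6.

-6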